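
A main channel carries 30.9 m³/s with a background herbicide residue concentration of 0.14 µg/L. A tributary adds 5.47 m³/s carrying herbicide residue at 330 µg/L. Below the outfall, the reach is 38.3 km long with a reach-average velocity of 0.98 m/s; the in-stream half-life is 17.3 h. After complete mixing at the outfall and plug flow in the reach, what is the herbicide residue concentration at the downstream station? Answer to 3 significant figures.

Mass balance: C = (30.90·0.1400 + 5.470·330.0) / 36.37 = 1809/36.37 = 49.75 µg/L.
Travel time t = 38.3·1000 / 0.98 = 39080 s = 10.86 h.
Half-life 17.3 h → k = ln 2 / 17.3 = 0.04007 h⁻¹ = 0.9616 d⁻¹.
After decay, C = 49.75 × e^(−kt) = 49.75 × 0.6473 = 32.20 µg/L.

32.2 µg/L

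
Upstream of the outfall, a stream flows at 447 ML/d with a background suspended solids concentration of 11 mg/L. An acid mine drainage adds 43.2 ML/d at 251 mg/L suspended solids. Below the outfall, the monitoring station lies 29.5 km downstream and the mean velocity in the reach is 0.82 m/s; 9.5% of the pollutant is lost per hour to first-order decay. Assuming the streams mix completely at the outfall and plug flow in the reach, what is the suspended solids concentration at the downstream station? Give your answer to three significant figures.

Conservation of mass: C = (447.0·11.00 + 43.20·251.0) / 490.2 = 15760/490.2 = 32.15 mg/L.
Travel time t = 29.5·1000 / 0.82 = 35980 s = 9.993 h.
9.5%/h lost → k = −ln(1 − 0.095) = 0.09982 h⁻¹.
Decay over the reach: 32.15·exp(−kt) = 32.15·0.3688 = 11.86 mg/L.

11.9 mg/L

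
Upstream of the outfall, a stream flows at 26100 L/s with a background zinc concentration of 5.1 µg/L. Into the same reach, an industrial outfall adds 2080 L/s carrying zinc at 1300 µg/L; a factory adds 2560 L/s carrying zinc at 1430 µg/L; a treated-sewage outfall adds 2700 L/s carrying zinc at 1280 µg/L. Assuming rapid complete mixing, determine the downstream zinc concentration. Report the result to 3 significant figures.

298 µg/L

Flow-weighted average: C = (26100·5.100 + 2080·1300 + 2560·1430 + 2700·1280) / 33440 = 9954000/33440 = 297.7 µg/L.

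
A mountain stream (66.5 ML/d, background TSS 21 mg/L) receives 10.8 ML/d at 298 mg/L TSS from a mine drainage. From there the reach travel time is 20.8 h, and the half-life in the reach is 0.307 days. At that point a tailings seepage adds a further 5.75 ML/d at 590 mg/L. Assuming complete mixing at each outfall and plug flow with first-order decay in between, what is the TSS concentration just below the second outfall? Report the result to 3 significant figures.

48.7 mg/L

Mixed concentration C = ΣQC/ΣQ = (66.50·21.00 + 10.80·298.0) / 77.30 = 4615/77.30 = 59.70 mg/L; combined flow 77.30 ML/d.
Half-life 0.307 d → k = ln 2 / 0.307 = 2.258 d⁻¹.
First-order decay: C = 59.70·exp(−k·t) = 59.70·0.1413 = 8.437 mg/L.
Second outfall: C = (77.30·8.437 + 5.750·590.0)/83.05 = 48.70 mg/L.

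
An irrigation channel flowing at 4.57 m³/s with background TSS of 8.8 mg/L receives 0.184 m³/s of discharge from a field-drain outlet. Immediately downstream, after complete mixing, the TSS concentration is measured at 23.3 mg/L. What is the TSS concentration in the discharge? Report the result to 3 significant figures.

Mass balance: 4.570·8.800 + 0.1840·Cₑ = 4.754·23.30
→ Cₑ = (4.754·23.30 − 4.570·8.800) / 0.1840 = 383.4 mg/L.

383 mg/L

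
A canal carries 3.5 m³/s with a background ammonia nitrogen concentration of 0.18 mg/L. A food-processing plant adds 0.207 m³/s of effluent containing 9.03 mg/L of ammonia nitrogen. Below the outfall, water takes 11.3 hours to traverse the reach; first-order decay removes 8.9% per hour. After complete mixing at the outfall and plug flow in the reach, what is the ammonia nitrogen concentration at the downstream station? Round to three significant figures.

Flow-weighted average: C = (3.500·0.1800 + 0.2070·9.030) / 3.707 = 2.499/3.707 = 0.6742 mg/L.
8.9%/h lost → k = −ln(1 − 0.089) = 0.09321 h⁻¹.
First-order decay: C = 0.6742·exp(−k·t) = 0.6742·0.3488 = 0.2351 mg/L.

0.235 mg/L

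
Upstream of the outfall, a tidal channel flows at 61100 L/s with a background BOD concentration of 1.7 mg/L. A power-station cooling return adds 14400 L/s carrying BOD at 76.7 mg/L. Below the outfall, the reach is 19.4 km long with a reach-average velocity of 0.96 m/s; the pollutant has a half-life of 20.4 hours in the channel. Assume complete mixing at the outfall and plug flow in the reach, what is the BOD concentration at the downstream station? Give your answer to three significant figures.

Mixed concentration C = ΣQC/ΣQ = (61100·1.700 + 14400·76.70) / 75500 = 1208000/75500 = 16.00 mg/L.
Travel time t = 19.4·1000 / 0.96 = 20210 s = 5.613 h.
Half-life 20.4 h → k = ln 2 / 20.4 = 0.03398 h⁻¹ = 0.8155 d⁻¹.
Applying C = C₀e^(−kt): 16.00 × 0.8264 = 13.23 mg/L.

13.2 mg/L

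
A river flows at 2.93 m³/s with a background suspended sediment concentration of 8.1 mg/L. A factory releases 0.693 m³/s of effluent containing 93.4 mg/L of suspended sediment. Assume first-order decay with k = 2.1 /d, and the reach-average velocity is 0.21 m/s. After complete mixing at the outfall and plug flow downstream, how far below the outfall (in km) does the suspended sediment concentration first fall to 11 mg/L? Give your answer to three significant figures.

Conservation of mass: C = (2.930·8.100 + 0.6930·93.40) / 3.623 = 88.46/3.623 = 24.42 mg/L.
Set 24.42·exp(−k·t) = 11 → t = ln(24.42/11)/k = 32800 s = 9.112 h.
Distance = v·t = 0.21·32800 = 6889 m = 6.889 km.

6.89 km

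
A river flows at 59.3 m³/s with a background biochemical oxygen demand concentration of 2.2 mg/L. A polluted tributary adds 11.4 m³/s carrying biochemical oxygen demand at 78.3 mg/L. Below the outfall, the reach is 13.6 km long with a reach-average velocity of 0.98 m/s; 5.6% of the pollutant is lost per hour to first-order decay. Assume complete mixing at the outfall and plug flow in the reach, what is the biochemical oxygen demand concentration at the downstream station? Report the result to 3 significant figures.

11.6 mg/L

After mixing, C = (59.30·2.200 + 11.40·78.30) / 70.70 = 1023/70.70 = 14.47 mg/L.
Travel time t = 13.6·1000 / 0.98 = 13880 s = 3.855 h.
5.6%/h lost → k = −ln(1 − 0.056) = 0.05763 h⁻¹.
Applying C = C₀e^(−kt): 14.47 × 0.8008 = 11.59 mg/L.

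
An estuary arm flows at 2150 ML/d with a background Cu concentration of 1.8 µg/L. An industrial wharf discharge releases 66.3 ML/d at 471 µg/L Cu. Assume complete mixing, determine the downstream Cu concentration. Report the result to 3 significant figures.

After mixing, C = (2150·1.800 + 66.30·471.0) / 2216 = 35100/2216 = 15.84 µg/L.

15.8 µg/L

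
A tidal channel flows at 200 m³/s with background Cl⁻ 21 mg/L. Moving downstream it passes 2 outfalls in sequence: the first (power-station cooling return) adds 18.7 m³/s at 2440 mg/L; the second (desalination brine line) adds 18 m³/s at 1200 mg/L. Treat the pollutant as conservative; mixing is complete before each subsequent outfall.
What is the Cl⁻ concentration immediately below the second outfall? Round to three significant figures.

Below outfall 1: Q → 218.7 m³/s, C = (200.0·21.00 + 18.70·2440)/218.7 = 227.8 mg/L.
Below outfall 2: Q → 236.7 m³/s, C = (218.7·227.8 + 18.00·1200)/236.7 = 301.8 mg/L.

302 mg/L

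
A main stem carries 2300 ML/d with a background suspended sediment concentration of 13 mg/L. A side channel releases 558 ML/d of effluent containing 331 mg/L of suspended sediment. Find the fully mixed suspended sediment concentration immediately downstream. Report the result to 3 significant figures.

Mixed concentration C = ΣQC/ΣQ = (2300·13.00 + 558.0·331.0) / 2858 = 214600/2858 = 75.09 mg/L.

75.1 mg/L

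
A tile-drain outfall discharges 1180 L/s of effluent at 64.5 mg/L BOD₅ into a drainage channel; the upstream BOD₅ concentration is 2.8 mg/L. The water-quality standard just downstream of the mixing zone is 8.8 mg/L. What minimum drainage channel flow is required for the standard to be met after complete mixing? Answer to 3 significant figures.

11000 L/s

Set C_mix = 8.8: (Q·2.800 + 1180·64.50) / (Q + 1180) = 8.8
→ Q = 1180·(64.50 − 8.8)/(8.8 − 2.800) = 10950 L/s.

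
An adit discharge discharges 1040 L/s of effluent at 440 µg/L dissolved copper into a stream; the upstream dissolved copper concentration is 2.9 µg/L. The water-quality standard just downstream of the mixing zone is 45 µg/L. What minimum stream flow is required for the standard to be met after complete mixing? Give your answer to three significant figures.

9760 L/s

Set C_mix = 45: (Q·2.900 + 1040·440.0) / (Q + 1040) = 45
→ Q = 1040·(440.0 − 45)/(45 − 2.900) = 9758 L/s.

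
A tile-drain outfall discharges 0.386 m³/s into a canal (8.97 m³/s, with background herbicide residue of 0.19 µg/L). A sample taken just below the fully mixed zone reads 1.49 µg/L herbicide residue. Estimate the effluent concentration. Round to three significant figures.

Mass balance: 8.970·0.1900 + 0.3860·Cₑ = 9.356·1.490
→ Cₑ = (9.356·1.490 − 8.970·0.1900) / 0.3860 = 31.70 µg/L.

31.7 µg/L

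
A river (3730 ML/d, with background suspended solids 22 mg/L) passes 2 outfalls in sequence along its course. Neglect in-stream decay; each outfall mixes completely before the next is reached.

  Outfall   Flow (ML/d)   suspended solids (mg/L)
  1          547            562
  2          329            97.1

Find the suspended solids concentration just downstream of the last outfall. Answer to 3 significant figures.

Outfall 1: combined Q = 4277 ML/d; C = (3730·22.00 + 547.0·562.0)/4277 = 91.06 mg/L.
Outfall 2: combined Q = 4606 ML/d; C = (4277·91.06 + 329.0·97.10)/4606 = 91.49 mg/L.

91.5 mg/L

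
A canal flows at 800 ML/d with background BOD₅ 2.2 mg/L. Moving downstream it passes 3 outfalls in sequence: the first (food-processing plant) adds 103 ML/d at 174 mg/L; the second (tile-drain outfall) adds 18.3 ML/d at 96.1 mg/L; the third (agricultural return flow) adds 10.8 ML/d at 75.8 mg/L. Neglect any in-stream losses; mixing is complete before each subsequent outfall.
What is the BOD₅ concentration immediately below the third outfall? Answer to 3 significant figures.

After outfall 1: Q = 800.0 + 103.0 = 903.0 ML/d; C = (800.0·2.200 + 103.0·174.0)/903.0 = 21.80 mg/L.
After outfall 2: Q = 903.0 + 18.30 = 921.3 ML/d; C = (903.0·21.80 + 18.30·96.10)/921.3 = 23.27 mg/L.
After outfall 3: Q = 921.3 + 10.80 = 932.1 ML/d; C = (921.3·23.27 + 10.80·75.80)/932.1 = 23.88 mg/L.

23.9 mg/L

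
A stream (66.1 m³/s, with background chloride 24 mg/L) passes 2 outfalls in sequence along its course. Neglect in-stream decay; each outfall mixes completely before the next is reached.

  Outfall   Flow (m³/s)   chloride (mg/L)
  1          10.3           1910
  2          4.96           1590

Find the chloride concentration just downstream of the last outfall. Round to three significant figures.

358 mg/L

Outfall 1: combined Q = 76.40 m³/s; C = (66.10·24.00 + 10.30·1910)/76.40 = 278.3 mg/L.
Outfall 2: combined Q = 81.36 m³/s; C = (76.40·278.3 + 4.960·1590)/81.36 = 358.2 mg/L.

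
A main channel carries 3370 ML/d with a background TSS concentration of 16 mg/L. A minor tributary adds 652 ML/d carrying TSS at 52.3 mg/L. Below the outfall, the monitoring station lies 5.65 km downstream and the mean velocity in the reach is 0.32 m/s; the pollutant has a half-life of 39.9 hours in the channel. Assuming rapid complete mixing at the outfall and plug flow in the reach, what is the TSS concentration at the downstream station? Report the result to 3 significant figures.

20.1 mg/L

Flow-weighted average: C = (3370·16.00 + 652.0·52.30) / 4022 = 88020/4022 = 21.88 mg/L.
Travel time t = 5.65·1000 / 0.32 = 17660 s = 4.905 h.
Half-life 39.9 h → k = ln 2 / 39.9 = 0.01737 h⁻¹ = 0.4169 d⁻¹.
Applying C = C₀e^(−kt): 21.88 × 0.9183 = 20.10 mg/L.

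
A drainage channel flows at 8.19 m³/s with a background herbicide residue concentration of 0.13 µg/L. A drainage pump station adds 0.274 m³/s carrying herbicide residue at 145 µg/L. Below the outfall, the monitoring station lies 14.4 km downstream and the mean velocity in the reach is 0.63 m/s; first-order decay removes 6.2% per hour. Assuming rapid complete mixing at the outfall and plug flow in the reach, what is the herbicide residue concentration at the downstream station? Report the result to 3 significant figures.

Flow-weighted average: C = (8.190·0.1300 + 0.2740·145.0) / 8.464 = 40.79/8.464 = 4.820 µg/L.
Travel time t = 14.4·1000 / 0.63 = 22860 s = 6.349 h.
6.2%/h lost → k = −ln(1 − 0.062) = 0.06401 h⁻¹.
First-order decay: C = 4.820·exp(−k·t) = 4.820·0.6661 = 3.210 µg/L.

3.21 µg/L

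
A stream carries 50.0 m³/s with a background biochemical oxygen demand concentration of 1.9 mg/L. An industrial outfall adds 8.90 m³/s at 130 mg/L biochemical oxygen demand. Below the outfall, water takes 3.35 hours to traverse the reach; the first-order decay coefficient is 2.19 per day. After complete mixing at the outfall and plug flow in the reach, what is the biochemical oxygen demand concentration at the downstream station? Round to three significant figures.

15.7 mg/L

Mixed concentration C = ΣQC/ΣQ = (50.00·1.900 + 8.900·130.0) / 58.90 = 1252/58.90 = 21.26 mg/L.
Decay over the reach: 21.26·exp(−kt) = 21.26·0.7366 = 15.66 mg/L.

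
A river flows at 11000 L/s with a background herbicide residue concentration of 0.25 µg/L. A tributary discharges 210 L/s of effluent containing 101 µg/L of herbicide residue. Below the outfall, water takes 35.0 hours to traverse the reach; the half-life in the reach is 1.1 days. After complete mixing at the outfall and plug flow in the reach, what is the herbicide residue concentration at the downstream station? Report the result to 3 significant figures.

Mass balance: C = (11000·0.2500 + 210.0·101.0) / 11210 = 23960/11210 = 2.137 µg/L.
Half-life 1.1 d → k = ln 2 / 1.1 = 0.6301 d⁻¹.
Applying C = C₀e^(−kt): 2.137 × 0.3989 = 0.8527 µg/L.

0.853 µg/L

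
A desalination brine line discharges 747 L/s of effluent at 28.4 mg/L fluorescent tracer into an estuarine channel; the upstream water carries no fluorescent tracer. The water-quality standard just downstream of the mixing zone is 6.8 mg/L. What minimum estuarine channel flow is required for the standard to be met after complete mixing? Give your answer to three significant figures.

Set C_mix = 6.8: (Q·0 + 747.0·28.40) / (Q + 747.0) = 6.8
→ Q = 747.0·(28.40 − 6.8)/(6.8 − 0) = 2373 L/s.

2370 L/s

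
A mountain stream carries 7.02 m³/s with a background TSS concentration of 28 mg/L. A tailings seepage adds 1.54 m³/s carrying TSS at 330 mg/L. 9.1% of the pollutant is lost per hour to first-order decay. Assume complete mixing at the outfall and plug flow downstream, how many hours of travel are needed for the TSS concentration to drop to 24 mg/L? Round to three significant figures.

Conservation of mass: C = (7.020·28.00 + 1.540·330.0) / 8.560 = 704.8/8.560 = 82.33 mg/L.
9.1%/h lost → k = −ln(1 − 0.091) = 0.09541 h⁻¹.
82.33·exp(−k·t) = 24 → t = ln(82.33/24)/k = 46510 s = 12.92 h.

12.9 h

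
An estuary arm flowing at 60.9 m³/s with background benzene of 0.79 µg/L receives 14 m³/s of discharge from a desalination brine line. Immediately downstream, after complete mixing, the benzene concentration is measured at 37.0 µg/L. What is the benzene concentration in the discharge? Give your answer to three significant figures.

195 µg/L

Mass balance: 60.90·0.7900 + 14.00·Cₑ = 74.90·37.00
→ Cₑ = (74.90·37.00 − 60.90·0.7900) / 14.00 = 194.5 µg/L.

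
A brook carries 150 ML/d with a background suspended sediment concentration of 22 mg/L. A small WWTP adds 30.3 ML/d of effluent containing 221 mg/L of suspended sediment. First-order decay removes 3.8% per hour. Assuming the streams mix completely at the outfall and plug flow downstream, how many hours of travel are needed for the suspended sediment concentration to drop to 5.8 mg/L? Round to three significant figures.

After mixing, C = (150.0·22.00 + 30.30·221.0) / 180.3 = 9996/180.3 = 55.44 mg/L.
3.8%/h lost → k = −ln(1 − 0.038) = 0.03874 h⁻¹.
55.44·exp(−k·t) = 5.8 → t = ln(55.44/5.8)/k = 209800 s = 58.27 h.

58.3 h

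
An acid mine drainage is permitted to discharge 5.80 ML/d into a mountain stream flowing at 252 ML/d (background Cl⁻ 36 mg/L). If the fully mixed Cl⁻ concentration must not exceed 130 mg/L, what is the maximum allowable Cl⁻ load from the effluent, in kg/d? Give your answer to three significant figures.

24400 kg/d

Mass balance at the limit: 252.0·36.00 + 5.800·Cₑ = 257.8·130 → Cₑ = 4214 mg/L.
5.800 ML/d = 0.06713 m³/s. Load = 0.06713 m³/s × 4214 g/m³ × 86 400 s/d = 24440 kg/d.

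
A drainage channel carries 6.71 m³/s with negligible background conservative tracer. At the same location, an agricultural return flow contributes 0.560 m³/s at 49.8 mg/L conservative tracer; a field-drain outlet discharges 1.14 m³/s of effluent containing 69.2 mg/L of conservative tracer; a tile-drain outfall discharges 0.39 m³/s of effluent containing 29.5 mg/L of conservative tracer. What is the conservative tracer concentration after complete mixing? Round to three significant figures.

After mixing, C = (6.710·0 + 0.5600·49.80 + 1.140·69.20 + 0.3900·29.50) / 8.800 = 118.3/8.800 = 13.44 mg/L.

13.4 mg/L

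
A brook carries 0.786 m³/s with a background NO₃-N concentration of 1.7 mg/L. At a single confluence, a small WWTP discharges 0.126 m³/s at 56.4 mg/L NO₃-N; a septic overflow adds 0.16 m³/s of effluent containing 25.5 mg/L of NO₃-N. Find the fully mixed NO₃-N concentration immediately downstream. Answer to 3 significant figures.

11.7 mg/L

Flow-weighted average: C = (0.7860·1.700 + 0.1260·56.40 + 0.1600·25.50) / 1.072 = 12.52/1.072 = 11.68 mg/L.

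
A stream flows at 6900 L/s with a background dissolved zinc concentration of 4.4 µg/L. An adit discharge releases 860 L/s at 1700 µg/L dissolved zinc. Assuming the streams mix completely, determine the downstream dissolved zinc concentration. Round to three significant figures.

192 µg/L

Mass balance: C = (6900·4.400 + 860.0·1700) / 7760 = 1492000/7760 = 192.3 µg/L.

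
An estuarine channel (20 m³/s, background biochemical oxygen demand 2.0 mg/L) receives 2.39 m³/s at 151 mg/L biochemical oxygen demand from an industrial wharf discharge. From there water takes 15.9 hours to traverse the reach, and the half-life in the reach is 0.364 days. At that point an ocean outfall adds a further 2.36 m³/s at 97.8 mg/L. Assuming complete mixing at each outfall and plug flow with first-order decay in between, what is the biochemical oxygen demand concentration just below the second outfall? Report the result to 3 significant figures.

Conservation of mass: C = (20.00·2.000 + 2.390·151.0) / 22.39 = 400.9/22.39 = 17.90 mg/L; combined flow 22.39 m³/s.
Half-life 0.364 d → k = ln 2 / 0.364 = 1.904 d⁻¹.
Applying C = C₀e^(−kt): 17.90 × 0.2832 = 5.071 mg/L.
Second outfall: C = (22.39·5.071 + 2.360·97.80)/24.75 = 13.91 mg/L.

13.9 mg/L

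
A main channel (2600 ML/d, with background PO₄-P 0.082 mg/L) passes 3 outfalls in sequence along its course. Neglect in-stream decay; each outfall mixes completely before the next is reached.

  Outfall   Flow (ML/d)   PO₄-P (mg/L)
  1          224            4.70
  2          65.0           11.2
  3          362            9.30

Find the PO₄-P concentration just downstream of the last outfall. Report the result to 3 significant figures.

1.65 mg/L

After outfall 1: Q = 2600 + 224.0 = 2824 ML/d; C = (2600·0.08200 + 224.0·4.700)/2824 = 0.4483 mg/L.
After outfall 2: Q = 2824 + 65.00 = 2889 ML/d; C = (2824·0.4483 + 65.00·11.20)/2889 = 0.6902 mg/L.
After outfall 3: Q = 2889 + 362.0 = 3251 ML/d; C = (2889·0.6902 + 362.0·9.300)/3251 = 1.649 mg/L.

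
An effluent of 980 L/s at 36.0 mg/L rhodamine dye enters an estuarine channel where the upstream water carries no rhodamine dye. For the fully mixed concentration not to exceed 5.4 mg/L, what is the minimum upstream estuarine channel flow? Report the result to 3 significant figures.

Set C_mix = 5.4: (Q·0 + 980.0·36.00) / (Q + 980.0) = 5.4
→ Q = 980.0·(36.00 − 5.4)/(5.4 − 0) = 5553 L/s.

5550 L/s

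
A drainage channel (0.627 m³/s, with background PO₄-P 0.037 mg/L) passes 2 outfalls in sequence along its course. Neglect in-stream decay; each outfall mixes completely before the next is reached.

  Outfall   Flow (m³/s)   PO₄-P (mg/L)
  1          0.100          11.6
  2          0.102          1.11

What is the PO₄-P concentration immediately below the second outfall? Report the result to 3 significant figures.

Outfall 1: combined Q = 0.7270 m³/s; C = (0.6270·0.03700 + 0.1000·11.60)/0.7270 = 1.628 mg/L.
Outfall 2: combined Q = 0.8290 m³/s; C = (0.7270·1.628 + 0.1020·1.110)/0.8290 = 1.564 mg/L.

1.56 mg/L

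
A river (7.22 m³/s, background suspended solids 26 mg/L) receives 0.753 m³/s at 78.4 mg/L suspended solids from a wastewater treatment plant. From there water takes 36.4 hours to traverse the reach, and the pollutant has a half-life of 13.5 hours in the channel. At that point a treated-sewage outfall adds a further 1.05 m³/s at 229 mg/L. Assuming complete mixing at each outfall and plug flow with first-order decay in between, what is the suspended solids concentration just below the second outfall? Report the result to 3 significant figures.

Flow-weighted average: C = (7.220·26.00 + 0.7530·78.40) / 7.973 = 246.8/7.973 = 30.95 mg/L; combined flow 7.973 m³/s.
Half-life 13.5 h → k = ln 2 / 13.5 = 0.05134 h⁻¹ = 1.232 d⁻¹.
First-order decay: C = 30.95·exp(−k·t) = 30.95·0.1543 = 4.775 mg/L.
At the second outfall, C = (7.973·4.775 + 1.050·229.0) / (7.973 + 1.050) = 30.87 mg/L.

30.9 mg/L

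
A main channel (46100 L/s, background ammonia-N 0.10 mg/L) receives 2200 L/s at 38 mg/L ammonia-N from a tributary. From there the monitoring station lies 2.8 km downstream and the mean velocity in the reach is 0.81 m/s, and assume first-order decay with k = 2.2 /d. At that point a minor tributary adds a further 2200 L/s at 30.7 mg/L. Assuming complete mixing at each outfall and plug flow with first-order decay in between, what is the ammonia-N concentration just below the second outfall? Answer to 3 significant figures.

2.94 mg/L

Conservation of mass: C = (46100·0.1000 + 2200·38.00) / 48300 = 88210/48300 = 1.826 mg/L; combined flow 48300 L/s.
Travel time t = 2.8·1000 / 0.81 = 3457 s = 0.9602 h.
After decay, C = 1.826 × e^(−kt) = 1.826 × 0.9157 = 1.672 mg/L.
Second outfall: C = (48300·1.672 + 2200·30.70)/50500 = 2.937 mg/L.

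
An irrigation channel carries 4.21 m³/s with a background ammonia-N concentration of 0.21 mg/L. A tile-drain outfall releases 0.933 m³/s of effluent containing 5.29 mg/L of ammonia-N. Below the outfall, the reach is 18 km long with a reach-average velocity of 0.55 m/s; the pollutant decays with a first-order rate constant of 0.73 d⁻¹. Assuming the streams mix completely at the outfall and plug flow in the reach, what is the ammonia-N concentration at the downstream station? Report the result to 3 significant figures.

0.858 mg/L

Conservation of mass: C = (4.210·0.2100 + 0.9330·5.290) / 5.143 = 5.820/5.143 = 1.132 mg/L.
Travel time t = 18·1000 / 0.55 = 32730 s = 9.091 h.
Decay over the reach: 1.132·exp(−kt) = 1.132·0.7584 = 0.8582 mg/L.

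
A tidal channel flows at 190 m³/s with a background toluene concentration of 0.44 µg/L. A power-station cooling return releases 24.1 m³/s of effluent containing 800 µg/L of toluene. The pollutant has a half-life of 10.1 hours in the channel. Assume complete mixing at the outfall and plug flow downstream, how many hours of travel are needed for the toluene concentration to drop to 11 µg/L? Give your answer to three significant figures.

30.7 h

Mass balance: C = (190.0·0.4400 + 24.10·800.0) / 214.1 = 19360/214.1 = 90.44 µg/L.
Half-life 10.1 h → k = ln 2 / 10.1 = 0.06863 h⁻¹ = 1.647 d⁻¹.
90.44·exp(−k·t) = 11 → t = ln(90.44/11)/k = 110500 s = 30.70 h.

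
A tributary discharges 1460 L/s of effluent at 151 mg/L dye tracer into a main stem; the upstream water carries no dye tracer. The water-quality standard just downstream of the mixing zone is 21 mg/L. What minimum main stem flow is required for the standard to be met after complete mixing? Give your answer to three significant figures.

9040 L/s

Set C_mix = 21: (Q·0 + 1460·151.0) / (Q + 1460) = 21
→ Q = 1460·(151.0 − 21)/(21 − 0) = 9038 L/s.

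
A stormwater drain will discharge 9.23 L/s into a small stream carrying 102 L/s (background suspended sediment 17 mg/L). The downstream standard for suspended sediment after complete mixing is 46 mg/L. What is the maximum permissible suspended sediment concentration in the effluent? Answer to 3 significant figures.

366 mg/L

At the limit, (Qr·Cr + Qe·Cₑ)/(Qr + Qe) = 46:
Cₑ = (111.2·46 − 102.0·17.00) / 9.230 = 366.5 mg/L.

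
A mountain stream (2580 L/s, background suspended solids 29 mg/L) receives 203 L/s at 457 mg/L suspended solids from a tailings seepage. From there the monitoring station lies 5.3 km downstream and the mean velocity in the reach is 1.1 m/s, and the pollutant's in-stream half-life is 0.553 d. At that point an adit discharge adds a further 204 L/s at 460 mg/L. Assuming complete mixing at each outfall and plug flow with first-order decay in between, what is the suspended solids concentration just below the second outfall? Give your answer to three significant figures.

After mixing, C = (2580·29.00 + 203.0·457.0) / 2783 = 167600/2783 = 60.22 mg/L; combined flow 2783 L/s.
Travel time t = 5.3·1000 / 1.1 = 4818 s = 1.338 h.
Half-life 0.553 d → k = ln 2 / 0.553 = 1.253 d⁻¹.
Applying C = C₀e^(−kt): 60.22 × 0.9325 = 56.15 mg/L.
Second outfall: C = (2783·56.15 + 204.0·460.0)/2987 = 83.74 mg/L.

83.7 mg/L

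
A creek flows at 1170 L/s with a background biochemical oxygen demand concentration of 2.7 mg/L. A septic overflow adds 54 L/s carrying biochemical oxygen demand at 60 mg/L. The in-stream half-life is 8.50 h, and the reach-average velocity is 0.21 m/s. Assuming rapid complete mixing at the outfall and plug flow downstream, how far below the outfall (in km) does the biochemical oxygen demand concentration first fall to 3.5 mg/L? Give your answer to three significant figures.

3.72 km

After mixing, C = (1170·2.700 + 54.00·60.00) / 1224 = 6399/1224 = 5.228 mg/L.
Half-life 8.50 h → k = ln 2 / 8.50 = 0.08155 h⁻¹ = 1.957 d⁻¹.
Set 5.228·exp(−k·t) = 3.5 → t = ln(5.228/3.5)/k = 17710 s = 4.921 h.
Distance = v·t = 0.21·17710 = 3720 m = 3.720 km.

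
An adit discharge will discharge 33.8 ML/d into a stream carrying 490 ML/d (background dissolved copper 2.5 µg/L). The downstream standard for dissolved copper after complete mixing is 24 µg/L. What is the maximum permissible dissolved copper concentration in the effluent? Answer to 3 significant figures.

At the limit, (Qr·Cr + Qe·Cₑ)/(Qr + Qe) = 24:
Cₑ = (523.8·24 − 490.0·2.500) / 33.80 = 335.7 µg/L.

336 µg/L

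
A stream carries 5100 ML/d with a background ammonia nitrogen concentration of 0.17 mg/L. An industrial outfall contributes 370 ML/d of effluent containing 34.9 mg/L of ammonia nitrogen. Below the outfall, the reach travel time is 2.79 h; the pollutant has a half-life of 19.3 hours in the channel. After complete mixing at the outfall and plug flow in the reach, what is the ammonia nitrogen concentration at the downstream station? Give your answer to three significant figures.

2.28 mg/L

Mixed concentration C = ΣQC/ΣQ = (5100·0.1700 + 370.0·34.90) / 5470 = 13780/5470 = 2.519 mg/L.
Half-life 19.3 h → k = ln 2 / 19.3 = 0.03591 h⁻¹ = 0.8619 d⁻¹.
Applying C = C₀e^(−kt): 2.519 × 0.9047 = 2.279 mg/L.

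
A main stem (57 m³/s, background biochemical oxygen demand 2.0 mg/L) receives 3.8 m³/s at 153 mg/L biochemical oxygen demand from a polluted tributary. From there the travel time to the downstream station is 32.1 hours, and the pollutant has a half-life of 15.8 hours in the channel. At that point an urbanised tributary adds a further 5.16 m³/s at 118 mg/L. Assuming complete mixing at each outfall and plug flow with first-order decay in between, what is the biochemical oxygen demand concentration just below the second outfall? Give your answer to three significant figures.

11.8 mg/L

After mixing, C = (57.00·2.000 + 3.800·153.0) / 60.80 = 695.4/60.80 = 11.44 mg/L; combined flow 60.80 m³/s.
Half-life 15.8 h → k = ln 2 / 15.8 = 0.04387 h⁻¹ = 1.053 d⁻¹.
After decay, C = 11.44 × e^(−kt) = 11.44 × 0.2446 = 2.797 mg/L.
At the second outfall, C = (60.80·2.797 + 5.160·118.0) / (60.80 + 5.160) = 11.81 mg/L.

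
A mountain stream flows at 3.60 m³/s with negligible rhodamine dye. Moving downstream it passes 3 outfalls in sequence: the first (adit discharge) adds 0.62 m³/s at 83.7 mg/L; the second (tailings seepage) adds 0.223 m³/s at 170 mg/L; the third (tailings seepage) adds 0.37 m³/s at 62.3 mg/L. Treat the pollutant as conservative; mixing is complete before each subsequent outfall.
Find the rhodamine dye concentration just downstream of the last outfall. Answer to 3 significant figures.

After outfall 1: Q = 3.600 + 0.6200 = 4.220 m³/s; C = (3.600·0 + 0.6200·83.70)/4.220 = 12.30 mg/L.
After outfall 2: Q = 4.220 + 0.2230 = 4.443 m³/s; C = (4.220·12.30 + 0.2230·170.0)/4.443 = 20.21 mg/L.
After outfall 3: Q = 4.443 + 0.3700 = 4.813 m³/s; C = (4.443·20.21 + 0.3700·62.30)/4.813 = 23.45 mg/L.

23.4 mg/L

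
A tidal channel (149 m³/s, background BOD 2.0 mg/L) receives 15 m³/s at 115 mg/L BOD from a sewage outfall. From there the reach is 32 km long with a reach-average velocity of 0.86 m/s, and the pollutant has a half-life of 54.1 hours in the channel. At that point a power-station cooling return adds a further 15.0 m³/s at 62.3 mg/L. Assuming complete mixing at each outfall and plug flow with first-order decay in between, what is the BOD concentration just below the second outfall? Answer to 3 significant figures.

15.1 mg/L

Mass balance: C = (149.0·2.000 + 15.00·115.0) / 164.0 = 2023/164.0 = 12.34 mg/L; combined flow 164.0 m³/s.
Travel time t = 32·1000 / 0.86 = 37210 s = 10.34 h.
Half-life 54.1 h → k = ln 2 / 54.1 = 0.01281 h⁻¹ = 0.3075 d⁻¹.
After decay, C = 12.34 × e^(−kt) = 12.34 × 0.8760 = 10.81 mg/L.
Second outfall: C = (164.0·10.81 + 15.00·62.30)/179.0 = 15.12 mg/L.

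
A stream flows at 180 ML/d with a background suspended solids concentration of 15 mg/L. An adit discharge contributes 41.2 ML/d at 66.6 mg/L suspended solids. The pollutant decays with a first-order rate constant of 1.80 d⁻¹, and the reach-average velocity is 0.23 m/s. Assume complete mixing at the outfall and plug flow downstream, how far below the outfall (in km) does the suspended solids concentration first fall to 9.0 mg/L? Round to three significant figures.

11.1 km

Mass balance: C = (180.0·15.00 + 41.20·66.60) / 221.2 = 5444/221.2 = 24.61 mg/L.
Set 24.61·exp(−k·t) = 9.0 → t = ln(24.61/9.0)/k = 48290 s = 13.41 h.
Distance = v·t = 0.23·48290 = 11110 m = 11.11 km.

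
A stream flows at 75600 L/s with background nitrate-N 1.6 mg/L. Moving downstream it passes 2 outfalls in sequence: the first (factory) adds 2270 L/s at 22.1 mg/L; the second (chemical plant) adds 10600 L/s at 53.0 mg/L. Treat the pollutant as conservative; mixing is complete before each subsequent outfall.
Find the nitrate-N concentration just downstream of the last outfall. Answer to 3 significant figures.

8.28 mg/L

Below outfall 1: Q → 77870 L/s, C = (75600·1.600 + 2270·22.10)/77870 = 2.198 mg/L.
Below outfall 2: Q → 88470 L/s, C = (77870·2.198 + 10600·53.00)/88470 = 8.284 mg/L.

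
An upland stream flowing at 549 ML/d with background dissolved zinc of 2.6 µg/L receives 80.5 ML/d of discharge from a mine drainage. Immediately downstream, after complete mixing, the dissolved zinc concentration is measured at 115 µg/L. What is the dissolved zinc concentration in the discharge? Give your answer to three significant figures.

Mass balance: 549.0·2.600 + 80.50·Cₑ = 629.5·115.0
→ Cₑ = (629.5·115.0 − 549.0·2.600) / 80.50 = 881.6 µg/L.

882 µg/L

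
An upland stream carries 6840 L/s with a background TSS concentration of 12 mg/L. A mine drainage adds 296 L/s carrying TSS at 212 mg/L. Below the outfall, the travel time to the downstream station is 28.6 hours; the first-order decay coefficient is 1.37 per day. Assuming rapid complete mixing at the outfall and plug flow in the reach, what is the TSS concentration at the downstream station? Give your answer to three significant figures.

3.97 mg/L

Flow-weighted average: C = (6840·12.00 + 296.0·212.0) / 7136 = 144800/7136 = 20.30 mg/L.
Applying C = C₀e^(−kt): 20.30 × 0.1954 = 3.966 mg/L.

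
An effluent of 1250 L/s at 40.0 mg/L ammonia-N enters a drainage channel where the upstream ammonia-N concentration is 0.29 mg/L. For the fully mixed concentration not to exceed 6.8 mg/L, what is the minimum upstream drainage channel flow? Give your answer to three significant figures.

Set C_mix = 6.8: (Q·0.2900 + 1250·40.00) / (Q + 1250) = 6.8
→ Q = 1250·(40.00 − 6.8)/(6.8 − 0.2900) = 6375 L/s.

6370 L/s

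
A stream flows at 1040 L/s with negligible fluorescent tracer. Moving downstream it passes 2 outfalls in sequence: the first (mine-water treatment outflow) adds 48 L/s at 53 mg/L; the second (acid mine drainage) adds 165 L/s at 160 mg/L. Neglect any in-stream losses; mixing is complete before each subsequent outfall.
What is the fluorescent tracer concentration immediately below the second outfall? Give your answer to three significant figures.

After outfall 1: Q = 1040 + 48.00 = 1088 L/s; C = (1040·0 + 48.00·53.00)/1088 = 2.338 mg/L.
After outfall 2: Q = 1088 + 165.0 = 1253 L/s; C = (1088·2.338 + 165.0·160.0)/1253 = 23.10 mg/L.

23.1 mg/L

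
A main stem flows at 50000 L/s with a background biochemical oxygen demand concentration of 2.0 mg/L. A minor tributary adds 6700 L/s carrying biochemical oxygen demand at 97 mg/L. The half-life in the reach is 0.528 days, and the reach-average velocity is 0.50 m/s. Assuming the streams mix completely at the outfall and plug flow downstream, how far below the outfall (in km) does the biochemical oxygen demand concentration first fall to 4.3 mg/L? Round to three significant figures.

37.0 km

Mass balance: C = (50000·2.000 + 6700·97.00) / 56700 = 749900/56700 = 13.23 mg/L.
Half-life 0.528 d → k = ln 2 / 0.528 = 1.313 d⁻¹.
Set 13.23·exp(−k·t) = 4.3 → t = ln(13.23/4.3)/k = 73950 s = 20.54 h.
Distance = v·t = 0.50·73950 = 36970 m = 36.97 km.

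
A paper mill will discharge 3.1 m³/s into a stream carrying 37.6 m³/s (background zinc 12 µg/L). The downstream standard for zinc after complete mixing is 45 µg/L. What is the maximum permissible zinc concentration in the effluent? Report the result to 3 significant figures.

At the limit, (Qr·Cr + Qe·Cₑ)/(Qr + Qe) = 45:
Cₑ = (40.70·45 − 37.60·12.00) / 3.100 = 445.3 µg/L.

445 µg/L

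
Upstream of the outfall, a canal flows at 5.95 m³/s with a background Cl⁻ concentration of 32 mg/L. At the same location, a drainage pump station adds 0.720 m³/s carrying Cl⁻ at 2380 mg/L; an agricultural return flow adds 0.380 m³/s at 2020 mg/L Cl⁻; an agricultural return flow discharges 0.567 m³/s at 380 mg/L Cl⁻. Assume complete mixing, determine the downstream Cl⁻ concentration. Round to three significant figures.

379 mg/L

Conservation of mass: C = (5.950·32.00 + 0.7200·2380 + 0.3800·2020 + 0.5670·380.0) / 7.617 = 2887/7.617 = 379.0 mg/L.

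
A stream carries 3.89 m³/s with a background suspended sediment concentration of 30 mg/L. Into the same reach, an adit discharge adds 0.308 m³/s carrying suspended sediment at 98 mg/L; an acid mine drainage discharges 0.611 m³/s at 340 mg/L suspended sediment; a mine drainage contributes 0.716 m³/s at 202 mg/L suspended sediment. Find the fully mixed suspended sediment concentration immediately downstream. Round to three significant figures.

Mixed concentration C = ΣQC/ΣQ = (3.890·30.00 + 0.3080·98.00 + 0.6110·340.0 + 0.7160·202.0) / 5.525 = 499.3/5.525 = 90.36 mg/L.

90.4 mg/L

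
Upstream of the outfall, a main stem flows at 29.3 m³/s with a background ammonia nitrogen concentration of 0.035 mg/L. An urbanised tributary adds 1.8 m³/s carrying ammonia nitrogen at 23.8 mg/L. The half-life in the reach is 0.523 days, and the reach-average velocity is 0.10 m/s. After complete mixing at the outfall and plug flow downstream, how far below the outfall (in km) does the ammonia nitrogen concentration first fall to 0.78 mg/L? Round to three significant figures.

3.86 km

After mixing, C = (29.30·0.03500 + 1.800·23.80) / 31.10 = 43.87/31.10 = 1.410 mg/L.
Half-life 0.523 d → k = ln 2 / 0.523 = 1.325 d⁻¹.
Set 1.410·exp(−k·t) = 0.78 → t = ln(1.410/0.78)/k = 38620 s = 10.73 h.
Distance = v·t = 0.10·38620 = 3862 m = 3.862 km.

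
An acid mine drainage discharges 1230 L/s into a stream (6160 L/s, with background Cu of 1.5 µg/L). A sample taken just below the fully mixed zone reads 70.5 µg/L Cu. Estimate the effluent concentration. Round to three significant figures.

Mass balance: 6160·1.500 + 1230·Cₑ = 7390·70.50
→ Cₑ = (7390·70.50 − 6160·1.500) / 1230 = 416.1 µg/L.

416 µg/L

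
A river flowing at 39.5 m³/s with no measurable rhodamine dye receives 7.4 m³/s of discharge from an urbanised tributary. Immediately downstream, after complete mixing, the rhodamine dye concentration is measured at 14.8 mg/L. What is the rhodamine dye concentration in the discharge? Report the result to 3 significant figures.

Mass balance: 39.50·0 + 7.400·Cₑ = 46.90·14.80
→ Cₑ = (46.90·14.80 − 39.50·0) / 7.400 = 93.80 mg/L.

93.8 mg/L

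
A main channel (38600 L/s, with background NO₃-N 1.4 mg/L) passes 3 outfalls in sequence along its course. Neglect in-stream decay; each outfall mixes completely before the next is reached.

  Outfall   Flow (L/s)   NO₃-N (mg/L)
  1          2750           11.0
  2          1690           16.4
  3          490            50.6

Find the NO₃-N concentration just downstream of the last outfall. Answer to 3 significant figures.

Below outfall 1: Q → 41350 L/s, C = (38600·1.400 + 2750·11.00)/41350 = 2.038 mg/L.
Below outfall 2: Q → 43040 L/s, C = (41350·2.038 + 1690·16.40)/43040 = 2.602 mg/L.
Below outfall 3: Q → 43530 L/s, C = (43040·2.602 + 490.0·50.60)/43530 = 3.143 mg/L.

3.14 mg/L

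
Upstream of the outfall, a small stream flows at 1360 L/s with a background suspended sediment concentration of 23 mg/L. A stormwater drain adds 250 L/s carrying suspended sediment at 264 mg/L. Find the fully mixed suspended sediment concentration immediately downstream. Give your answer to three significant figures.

60.4 mg/L

Flow-weighted average: C = (1360·23.00 + 250.0·264.0) / 1610 = 97280/1610 = 60.42 mg/L.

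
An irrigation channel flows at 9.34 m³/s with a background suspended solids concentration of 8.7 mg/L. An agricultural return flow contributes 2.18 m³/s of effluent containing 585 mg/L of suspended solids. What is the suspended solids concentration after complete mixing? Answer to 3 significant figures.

118 mg/L

Mixed concentration C = ΣQC/ΣQ = (9.340·8.700 + 2.180·585.0) / 11.52 = 1357/11.52 = 117.8 mg/L.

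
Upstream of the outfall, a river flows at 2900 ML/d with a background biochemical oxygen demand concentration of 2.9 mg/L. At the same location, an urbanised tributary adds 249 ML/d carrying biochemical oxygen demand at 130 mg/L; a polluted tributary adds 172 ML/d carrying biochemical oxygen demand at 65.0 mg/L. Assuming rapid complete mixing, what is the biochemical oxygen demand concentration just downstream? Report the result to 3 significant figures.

Flow-weighted average: C = (2900·2.900 + 249.0·130.0 + 172.0·65.00) / 3321 = 51960/3321 = 15.65 mg/L.

15.6 mg/L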